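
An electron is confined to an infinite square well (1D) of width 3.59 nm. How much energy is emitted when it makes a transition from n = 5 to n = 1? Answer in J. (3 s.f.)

E_1 = h²/(8m_eL²) = 4.675×10^-21 J.
|ΔE| = |5² − 1²|·E_1 = 24·4.675×10^-21 J = 1.12×10^-19 J.

|ΔE| = 1.12×10^-19 J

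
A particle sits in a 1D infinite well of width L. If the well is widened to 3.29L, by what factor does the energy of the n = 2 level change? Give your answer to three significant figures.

0.0924

E_n ∝ 1/L², so the energy scales by 1/3.29² = 0.0924.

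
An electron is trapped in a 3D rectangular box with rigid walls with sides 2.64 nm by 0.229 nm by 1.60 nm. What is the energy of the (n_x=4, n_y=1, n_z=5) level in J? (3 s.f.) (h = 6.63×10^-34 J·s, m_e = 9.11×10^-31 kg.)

E = 1.88×10^-18 J

For a 3D rectangular well E = (h²/8m_e)·Σ n_i²/L_i² = (6.63×10^-34)²/(8·9.11×10^-31) · [4²/(2.64 nm)² + 1²/(0.229 nm)² + 5²/(1.60 nm)²].
Evaluating gives E = 1.88×10^-18 J.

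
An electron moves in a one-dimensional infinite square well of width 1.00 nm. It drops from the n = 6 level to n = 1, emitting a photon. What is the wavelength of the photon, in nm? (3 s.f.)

E_1 = h²/(8m_eL²) = 6.025×10^-20 J, so ΔE = (6² − 1²)E_1 = 2.109×10^-18 J.
λ = hc/ΔE = (6.626×10^-34·2.998×10^8)/2.109×10^-18 = 9.42×10^-8 m = 94.2 nm.

λ = 94.2 nm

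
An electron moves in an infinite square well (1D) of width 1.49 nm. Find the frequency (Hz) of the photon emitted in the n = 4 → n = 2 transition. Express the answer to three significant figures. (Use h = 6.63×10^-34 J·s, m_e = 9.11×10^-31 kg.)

f = 4.92×10^14 Hz

E_1 = h²/(8m_eL²) = 2.717×10^-20 J and ΔE = (4² − 2²)E_1 = 3.260×10^-19 J.
f = ΔE/h = 3.260×10^-19/6.63×10^-34 = 4.92×10^14 Hz.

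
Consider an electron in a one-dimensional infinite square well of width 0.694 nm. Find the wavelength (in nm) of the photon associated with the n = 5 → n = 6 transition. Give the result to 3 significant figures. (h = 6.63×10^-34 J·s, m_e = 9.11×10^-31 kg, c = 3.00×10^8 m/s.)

E_1 = h²/(8m_eL²) = 1.252×10^-19 J, so ΔE = (6² − 5²)E_1 = 1.377×10^-18 J.
λ = hc/ΔE = (6.63×10^-34·3.00×10^8)/1.377×10^-18 = 1.44×10^-7 m = 144 nm.

λ = 144 nm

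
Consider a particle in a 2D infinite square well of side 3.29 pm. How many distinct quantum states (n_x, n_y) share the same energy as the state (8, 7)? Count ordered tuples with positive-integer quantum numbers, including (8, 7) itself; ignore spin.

degeneracy = 2

The level has n_x² + n_y² = 113. The ordered positive-integer solutions are (7, 8), (8, 7).
That gives 2 states.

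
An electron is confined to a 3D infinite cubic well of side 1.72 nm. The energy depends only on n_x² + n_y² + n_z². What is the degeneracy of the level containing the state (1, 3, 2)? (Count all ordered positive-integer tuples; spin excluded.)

The level has n_x² + n_y² + n_z² = 14. The ordered positive-integer solutions are (1, 2, 3), (1, 3, 2), (2, 1, 3), (2, 3, 1), (3, 1, 2), (3, 2, 1).
That gives 6 states.

degeneracy = 6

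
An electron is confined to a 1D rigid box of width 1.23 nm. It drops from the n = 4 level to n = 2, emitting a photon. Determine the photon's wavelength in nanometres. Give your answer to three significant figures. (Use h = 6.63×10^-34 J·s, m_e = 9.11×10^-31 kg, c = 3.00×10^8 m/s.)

E_1 = h²/(8m_eL²) = 3.987×10^-20 J, so ΔE = (4² − 2²)E_1 = 4.784×10^-19 J.
λ = hc/ΔE = (6.63×10^-34·3.00×10^8)/4.784×10^-19 = 4.16×10^-7 m = 416 nm.

λ = 416 nm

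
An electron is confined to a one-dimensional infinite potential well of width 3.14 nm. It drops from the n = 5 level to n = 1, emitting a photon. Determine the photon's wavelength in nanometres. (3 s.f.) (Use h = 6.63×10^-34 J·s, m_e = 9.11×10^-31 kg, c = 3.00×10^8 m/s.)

λ = 1.35×10^3 nm

E_1 = h²/(8m_eL²) = 6.117×10^-21 J, so ΔE = (5² − 1²)E_1 = 1.468×10^-19 J.
λ = hc/ΔE = (6.63×10^-34·3.00×10^8)/1.468×10^-19 = 1.35×10^-6 m = 1.35×10^3 nm.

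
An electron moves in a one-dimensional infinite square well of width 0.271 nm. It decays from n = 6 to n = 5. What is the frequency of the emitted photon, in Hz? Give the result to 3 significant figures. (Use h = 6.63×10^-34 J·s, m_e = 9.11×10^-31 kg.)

f = 1.36×10^16 Hz

E_1 = h²/(8m_eL²) = 8.213×10^-19 J and ΔE = (6² − 5²)E_1 = 9.034×10^-18 J.
f = ΔE/h = 9.034×10^-18/6.63×10^-34 = 1.36×10^16 Hz.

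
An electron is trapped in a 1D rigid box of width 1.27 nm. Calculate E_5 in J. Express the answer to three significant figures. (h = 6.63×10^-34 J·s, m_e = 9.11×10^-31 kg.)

E_5 = 9.35×10^-19 J

For an infinite well E_n = n²h²/(8m_eL²), so E_1 = h²/(8m_eL²) = (6.63×10^-34)²/(8·9.11×10^-31·(1.27×10^-9 m)²) = 3.739×10^-20 J.
Then E_5 = 5²·E_1 = 25·3.739×10^-20 J = 9.35×10^-19 J.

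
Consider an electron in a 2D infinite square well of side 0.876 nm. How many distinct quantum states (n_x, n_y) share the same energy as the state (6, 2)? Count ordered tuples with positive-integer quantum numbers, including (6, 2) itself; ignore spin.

The level has n_x² + n_y² = 40. The ordered positive-integer solutions are (2, 6), (6, 2).
That gives 2 states.

degeneracy = 2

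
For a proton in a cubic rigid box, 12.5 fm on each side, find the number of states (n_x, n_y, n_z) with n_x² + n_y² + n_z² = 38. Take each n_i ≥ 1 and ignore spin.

The level has n_x² + n_y² + n_z² = 38. The ordered positive-integer solutions are (1, 1, 6), (1, 6, 1), (2, 3, 5), (2, 5, 3), (3, 2, 5), (3, 5, 2), (5, 2, 3), (5, 3, 2), (6, 1, 1).
That gives 9 states.

degeneracy = 9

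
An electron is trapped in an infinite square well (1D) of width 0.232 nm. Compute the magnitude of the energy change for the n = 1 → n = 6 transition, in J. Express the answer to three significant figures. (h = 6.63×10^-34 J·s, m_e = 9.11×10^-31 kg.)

E_1 = h²/(8m_eL²) = 1.121×10^-18 J.
|ΔE| = |1² − 6²|·E_1 = 35·1.121×10^-18 J = 3.92×10^-17 J.

|ΔE| = 3.92×10^-17 J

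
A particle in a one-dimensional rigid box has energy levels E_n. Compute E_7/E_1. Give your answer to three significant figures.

E_n ∝ n², so E_7/E_1 = 7²/1² = 49/1 = 49.0.

49.0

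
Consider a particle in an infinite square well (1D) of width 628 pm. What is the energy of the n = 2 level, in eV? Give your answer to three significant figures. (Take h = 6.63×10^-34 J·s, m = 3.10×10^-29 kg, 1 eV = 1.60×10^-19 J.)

For an infinite well E_n = n²h²/(8mL²), so E_1 = h²/(8mL²) = (6.63×10^-34)²/(8·3.10×10^-29·(6.28×10^-10 m)²) = 4.494×10^-21 J.
Then E_2 = 2²·E_1 = 4·4.494×10^-21 J = 1.798×10^-20 J.
Converting, E_2 = 1.798×10^-20 J / (1.60×10^-19 J/eV) = 0.112 eV.

E_2 = 0.112 eV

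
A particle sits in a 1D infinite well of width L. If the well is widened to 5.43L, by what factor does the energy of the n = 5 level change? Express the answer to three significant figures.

0.0339

E_n ∝ 1/L², so the energy scales by 1/5.43² = 0.0339.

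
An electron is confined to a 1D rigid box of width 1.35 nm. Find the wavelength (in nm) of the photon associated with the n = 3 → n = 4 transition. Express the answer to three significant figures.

E_1 = h²/(8m_eL²) = 3.306×10^-20 J, so ΔE = (4² − 3²)E_1 = 2.314×10^-19 J.
λ = hc/ΔE = (6.626×10^-34·2.998×10^8)/2.314×10^-19 = 8.58×10^-7 m = 858 nm.

λ = 858 nm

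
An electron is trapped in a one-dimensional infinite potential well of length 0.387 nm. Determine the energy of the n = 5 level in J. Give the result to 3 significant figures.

E_5 = 1.01×10^-17 J

For an infinite well E_n = n²h²/(8m_eL²), so E_1 = h²/(8m_eL²) = (6.626×10^-34)²/(8·9.109×10^-31·(3.87×10^-10 m)²) = 4.023×10^-19 J.
Then E_5 = 5²·E_1 = 25·4.023×10^-19 J = 1.01×10^-17 J.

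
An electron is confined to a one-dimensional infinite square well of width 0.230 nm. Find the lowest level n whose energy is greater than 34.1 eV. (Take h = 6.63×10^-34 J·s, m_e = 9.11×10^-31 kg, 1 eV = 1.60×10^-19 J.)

E_1 = h²/(8m_eL²) = 1.140×10^-18 J = 7.125 eV.
Need n² > 34.1/7.125 = 4.786, i.e. n > 2.188.
The smallest integer satisfying this is n = 3.

n = 3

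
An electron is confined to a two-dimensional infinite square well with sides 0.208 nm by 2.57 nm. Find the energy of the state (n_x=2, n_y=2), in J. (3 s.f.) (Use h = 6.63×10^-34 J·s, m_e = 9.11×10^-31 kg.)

E = 5.61×10^-18 J

For a 2D rectangular well E = (h²/8m_e)·Σ n_i²/L_i² = (6.63×10^-34)²/(8·9.11×10^-31) · [2²/(0.208 nm)² + 2²/(2.57 nm)²].
Evaluating gives E = 5.61×10^-18 J.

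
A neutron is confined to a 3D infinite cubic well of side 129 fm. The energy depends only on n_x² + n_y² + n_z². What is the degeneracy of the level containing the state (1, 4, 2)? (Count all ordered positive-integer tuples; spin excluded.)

The level has n_x² + n_y² + n_z² = 21. The ordered positive-integer solutions are (1, 2, 4), (1, 4, 2), (2, 1, 4), (2, 4, 1), (4, 1, 2), (4, 2, 1).
That gives 6 states.

degeneracy = 6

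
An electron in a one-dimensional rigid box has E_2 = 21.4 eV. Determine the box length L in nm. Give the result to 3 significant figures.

L = 0.265 nm

From E_n = n²h²/(8m_eL²), L = n·h/√(8m_eE_n).
E_2 = 21.4 eV = 3.428×10^-18 J, so L = 2·6.626×10^-34/√(8·9.109×10^-31·3.428×10^-18) = 2.65×10^-10 m = 0.265 nm.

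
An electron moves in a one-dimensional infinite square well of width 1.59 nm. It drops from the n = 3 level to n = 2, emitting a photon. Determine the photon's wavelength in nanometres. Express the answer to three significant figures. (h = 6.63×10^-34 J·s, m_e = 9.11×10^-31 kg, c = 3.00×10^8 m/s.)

E_1 = h²/(8m_eL²) = 2.386×10^-20 J, so ΔE = (3² − 2²)E_1 = 1.193×10^-19 J.
λ = hc/ΔE = (6.63×10^-34·3.00×10^8)/1.193×10^-19 = 1.67×10^-6 m = 1.67×10^3 nm.

λ = 1.67×10^3 nm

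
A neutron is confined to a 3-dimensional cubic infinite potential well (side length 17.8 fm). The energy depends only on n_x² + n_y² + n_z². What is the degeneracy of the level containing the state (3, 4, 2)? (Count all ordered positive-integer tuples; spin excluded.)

The level has n_x² + n_y² + n_z² = 29. The ordered positive-integer solutions are (2, 3, 4), (2, 4, 3), (3, 2, 4), (3, 4, 2), (4, 2, 3), (4, 3, 2).
That gives 6 states.

degeneracy = 6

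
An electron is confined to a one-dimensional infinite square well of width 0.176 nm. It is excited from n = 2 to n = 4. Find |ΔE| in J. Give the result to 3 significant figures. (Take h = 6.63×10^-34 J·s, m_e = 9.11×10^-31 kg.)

E_1 = h²/(8m_eL²) = 1.947×10^-18 J.
|ΔE| = |2² − 4²|·E_1 = 12·1.947×10^-18 J = 2.34×10^-17 J.

|ΔE| = 2.34×10^-17 J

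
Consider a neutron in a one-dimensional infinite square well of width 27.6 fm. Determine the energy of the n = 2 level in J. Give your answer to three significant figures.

For an infinite well E_n = n²h²/(8m_nL²), so E_1 = h²/(8m_nL²) = (6.626×10^-34)²/(8·1.675×10^-27·(2.76×10^-14 m)²) = 4.301×10^-14 J.
Then E_2 = 2²·E_1 = 4·4.301×10^-14 J = 1.72×10^-13 J.

E_2 = 1.72×10^-13 J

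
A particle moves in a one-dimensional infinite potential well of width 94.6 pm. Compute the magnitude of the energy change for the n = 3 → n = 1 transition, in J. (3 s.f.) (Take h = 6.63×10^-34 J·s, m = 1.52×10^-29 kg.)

|ΔE| = 3.23×10^-18 J

E_1 = h²/(8mL²) = 4.039×10^-19 J.
|ΔE| = |3² − 1²|·E_1 = 8·4.039×10^-19 J = 3.23×10^-18 J.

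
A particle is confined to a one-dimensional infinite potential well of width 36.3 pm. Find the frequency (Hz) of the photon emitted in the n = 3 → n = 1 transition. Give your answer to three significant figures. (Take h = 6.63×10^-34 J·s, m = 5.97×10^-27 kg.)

E_1 = h²/(8mL²) = 6.985×10^-21 J and ΔE = (3² − 1²)E_1 = 5.588×10^-20 J.
f = ΔE/h = 5.588×10^-20/6.63×10^-34 = 8.43×10^13 Hz.

f = 8.43×10^13 Hz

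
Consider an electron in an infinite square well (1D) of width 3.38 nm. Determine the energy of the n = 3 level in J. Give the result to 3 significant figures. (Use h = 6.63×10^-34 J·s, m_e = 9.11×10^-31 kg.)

E_3 = 4.75×10^-20 J

For an infinite well E_n = n²h²/(8m_eL²), so E_1 = h²/(8m_eL²) = (6.63×10^-34)²/(8·9.11×10^-31·(3.38×10^-9 m)²) = 5.279×10^-21 J.
Then E_3 = 3²·E_1 = 9·5.279×10^-21 J = 4.75×10^-20 J.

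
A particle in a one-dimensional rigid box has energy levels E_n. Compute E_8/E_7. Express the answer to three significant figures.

E_n ∝ n², so E_8/E_7 = 8²/7² = 64/49 = 1.31.

1.31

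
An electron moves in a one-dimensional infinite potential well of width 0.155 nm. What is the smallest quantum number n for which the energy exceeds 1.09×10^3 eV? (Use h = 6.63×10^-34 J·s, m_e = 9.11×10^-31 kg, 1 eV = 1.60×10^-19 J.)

E_1 = h²/(8m_eL²) = 2.510×10^-18 J = 15.69 eV.
Need n² > 1.09×10^3/15.69 = 69.47, i.e. n > 8.335.
The smallest integer satisfying this is n = 9.

n = 9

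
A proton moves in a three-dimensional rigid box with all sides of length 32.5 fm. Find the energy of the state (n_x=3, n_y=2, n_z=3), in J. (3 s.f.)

E = 6.83×10^-13 J

For a 3D rectangular well E = (h²/8m_p)·Σ n_i²/L_i² = (6.626×10^-34)²/(8·1.673×10^-27) · [3²/(32.5 fm)² + 2²/(32.5 fm)² + 3²/(32.5 fm)²].
Evaluating gives E = 6.83×10^-13 J.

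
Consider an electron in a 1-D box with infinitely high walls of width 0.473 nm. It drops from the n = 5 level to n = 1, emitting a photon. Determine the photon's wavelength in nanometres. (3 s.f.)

E_1 = h²/(8m_eL²) = 2.693×10^-19 J, so ΔE = (5² − 1²)E_1 = 6.463×10^-18 J.
λ = hc/ΔE = (6.626×10^-34·2.998×10^8)/6.463×10^-18 = 3.07×10^-8 m = 30.7 nm.

λ = 30.7 nm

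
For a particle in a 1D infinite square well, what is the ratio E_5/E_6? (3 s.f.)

E_n ∝ n², so E_5/E_6 = 5²/6² = 25/36 = 0.694.

0.694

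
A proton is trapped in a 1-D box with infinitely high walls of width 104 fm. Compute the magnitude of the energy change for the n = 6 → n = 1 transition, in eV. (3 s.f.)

|ΔE| = 6.63×10^5 eV

E_1 = h²/(8m_pL²) = 3.033×10^-15 J.
|ΔE| = |6² − 1²|·E_1 = 35·3.033×10^-15 J = 1.062×10^-13 J = 6.63×10^5 eV.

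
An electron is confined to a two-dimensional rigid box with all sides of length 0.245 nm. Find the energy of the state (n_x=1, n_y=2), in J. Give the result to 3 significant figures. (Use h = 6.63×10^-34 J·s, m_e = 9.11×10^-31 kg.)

E = 5.02×10^-18 J

For a 2D rectangular well E = (h²/8m_e)·Σ n_i²/L_i² = (6.63×10^-34)²/(8·9.11×10^-31) · [1²/(0.245 nm)² + 2²/(0.245 nm)²].
Evaluating gives E = 5.02×10^-18 J.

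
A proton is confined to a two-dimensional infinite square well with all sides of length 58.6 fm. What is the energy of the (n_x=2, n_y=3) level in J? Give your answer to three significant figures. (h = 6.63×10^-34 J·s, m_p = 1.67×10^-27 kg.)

For a 2D rectangular well E = (h²/8m_p)·Σ n_i²/L_i² = (6.63×10^-34)²/(8·1.67×10^-27) · [2²/(58.6 fm)² + 3²/(58.6 fm)²].
Evaluating gives E = 1.25×10^-13 J.

E = 1.25×10^-13 J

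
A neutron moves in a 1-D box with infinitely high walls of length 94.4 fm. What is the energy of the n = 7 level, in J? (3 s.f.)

E_7 = 1.80×10^-13 J

For an infinite well E_n = n²h²/(8m_nL²), so E_1 = h²/(8m_nL²) = (6.626×10^-34)²/(8·1.675×10^-27·(9.44×10^-14 m)²) = 3.677×10^-15 J.
Then E_7 = 7²·E_1 = 49·3.677×10^-15 J = 1.80×10^-13 J.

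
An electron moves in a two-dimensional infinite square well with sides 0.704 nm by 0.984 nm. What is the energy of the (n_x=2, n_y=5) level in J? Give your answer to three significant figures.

For a 2D rectangular well E = (h²/8m_e)·Σ n_i²/L_i² = (6.626×10^-34)²/(8·9.109×10^-31) · [2²/(0.704 nm)² + 5²/(0.984 nm)²].
Evaluating gives E = 2.04×10^-18 J.

E = 2.04×10^-18 J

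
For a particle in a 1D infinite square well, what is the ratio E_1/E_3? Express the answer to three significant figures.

E_n ∝ n², so E_1/E_3 = 1²/3² = 1/9 = 0.111.

0.111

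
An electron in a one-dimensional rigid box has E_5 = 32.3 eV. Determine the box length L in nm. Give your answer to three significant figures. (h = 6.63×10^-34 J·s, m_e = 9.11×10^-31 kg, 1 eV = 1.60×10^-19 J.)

From E_n = n²h²/(8m_eL²), L = n·h/√(8m_eE_n).
E_5 = 32.3 eV = 5.168×10^-18 J, so L = 5·6.63×10^-34/√(8·9.11×10^-31·5.168×10^-18) = 5.40×10^-10 m = 0.540 nm.

L = 0.540 nm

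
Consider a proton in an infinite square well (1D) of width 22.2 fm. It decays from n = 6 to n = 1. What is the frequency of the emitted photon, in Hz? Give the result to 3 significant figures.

E_1 = h²/(8m_pL²) = 6.656×10^-14 J and ΔE = (6² − 1²)E_1 = 2.330×10^-12 J.
f = ΔE/h = 2.330×10^-12/6.626×10^-34 = 3.52×10^21 Hz.

f = 3.52×10^21 Hz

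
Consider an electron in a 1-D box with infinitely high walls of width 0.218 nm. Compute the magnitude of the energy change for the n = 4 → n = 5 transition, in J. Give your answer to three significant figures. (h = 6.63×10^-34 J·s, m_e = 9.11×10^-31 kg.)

|ΔE| = 1.14×10^-17 J

E_1 = h²/(8m_eL²) = 1.269×10^-18 J.
|ΔE| = |4² − 5²|·E_1 = 9·1.269×10^-18 J = 1.14×10^-17 J.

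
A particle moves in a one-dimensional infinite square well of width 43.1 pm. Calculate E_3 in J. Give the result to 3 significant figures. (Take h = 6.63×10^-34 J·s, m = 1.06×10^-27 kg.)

E_3 = 2.51×10^-19 J

For an infinite well E_n = n²h²/(8mL²), so E_1 = h²/(8mL²) = (6.63×10^-34)²/(8·1.06×10^-27·(4.31×10^-11 m)²) = 2.790×10^-20 J.
Then E_3 = 3²·E_1 = 9·2.790×10^-20 J = 2.51×10^-19 J.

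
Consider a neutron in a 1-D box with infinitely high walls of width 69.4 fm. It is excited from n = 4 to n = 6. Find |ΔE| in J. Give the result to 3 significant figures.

|ΔE| = 1.36×10^-13 J

E_1 = h²/(8m_nL²) = 6.803×10^-15 J.
|ΔE| = |4² − 6²|·E_1 = 20·6.803×10^-15 J = 1.36×10^-13 J.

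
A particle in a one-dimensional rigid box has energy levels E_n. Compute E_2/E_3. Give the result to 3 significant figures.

E_n ∝ n², so E_2/E_3 = 2²/3² = 4/9 = 0.444.

0.444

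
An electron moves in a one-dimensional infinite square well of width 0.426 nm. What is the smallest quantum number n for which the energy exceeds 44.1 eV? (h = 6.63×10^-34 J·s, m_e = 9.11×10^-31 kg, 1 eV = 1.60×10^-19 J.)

n = 5

E_1 = h²/(8m_eL²) = 3.324×10^-19 J = 2.078 eV.
Need n² > 44.1/2.078 = 21.22, i.e. n > 4.607.
The smallest integer satisfying this is n = 5.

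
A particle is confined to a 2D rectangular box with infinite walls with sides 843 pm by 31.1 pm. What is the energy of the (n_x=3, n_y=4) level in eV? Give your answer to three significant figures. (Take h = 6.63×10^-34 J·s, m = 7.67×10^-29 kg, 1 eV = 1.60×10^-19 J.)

E = 74.1 eV

For a 2D rectangular well E = (h²/8m)·Σ n_i²/L_i² = (6.63×10^-34)²/(8·7.67×10^-29) · [3²/(843 pm)² + 4²/(31.1 pm)²].
Evaluating gives E = 1.186×10^-17 J = 74.1 eV.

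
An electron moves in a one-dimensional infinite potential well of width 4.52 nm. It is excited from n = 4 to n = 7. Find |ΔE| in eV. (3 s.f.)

|ΔE| = 0.607 eV

E_1 = h²/(8m_eL²) = 2.949×10^-21 J.
|ΔE| = |4² − 7²|·E_1 = 33·2.949×10^-21 J = 9.732×10^-20 J = 0.607 eV.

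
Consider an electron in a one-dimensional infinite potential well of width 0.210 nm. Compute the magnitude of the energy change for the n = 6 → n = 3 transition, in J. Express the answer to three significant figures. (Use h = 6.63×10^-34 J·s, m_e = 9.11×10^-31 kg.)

|ΔE| = 3.69×10^-17 J

E_1 = h²/(8m_eL²) = 1.368×10^-18 J.
|ΔE| = |6² − 3²|·E_1 = 27·1.368×10^-18 J = 3.69×10^-17 J.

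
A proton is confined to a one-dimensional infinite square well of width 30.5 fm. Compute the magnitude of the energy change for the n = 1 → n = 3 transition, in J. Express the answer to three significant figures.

E_1 = h²/(8m_pL²) = 3.526×10^-14 J.
|ΔE| = |1² − 3²|·E_1 = 8·3.526×10^-14 J = 2.82×10^-13 J.

|ΔE| = 2.82×10^-13 J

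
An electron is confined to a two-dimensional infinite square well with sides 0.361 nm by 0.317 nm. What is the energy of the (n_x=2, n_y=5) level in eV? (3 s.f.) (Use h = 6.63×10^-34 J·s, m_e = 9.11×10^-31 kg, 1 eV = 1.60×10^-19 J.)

For a 2D rectangular well E = (h²/8m_e)·Σ n_i²/L_i² = (6.63×10^-34)²/(8·9.11×10^-31) · [2²/(0.361 nm)² + 5²/(0.317 nm)²].
Evaluating gives E = 1.686×10^-17 J = 105 eV.

E = 105 eV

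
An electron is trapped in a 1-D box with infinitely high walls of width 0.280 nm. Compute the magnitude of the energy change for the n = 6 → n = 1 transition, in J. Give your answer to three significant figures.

E_1 = h²/(8m_eL²) = 7.685×10^-19 J.
|ΔE| = |6² − 1²|·E_1 = 35·7.685×10^-19 J = 2.69×10^-17 J.

|ΔE| = 2.69×10^-17 J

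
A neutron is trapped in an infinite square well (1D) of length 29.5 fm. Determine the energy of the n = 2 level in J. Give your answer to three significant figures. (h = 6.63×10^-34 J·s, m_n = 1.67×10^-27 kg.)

E_2 = 1.51×10^-13 J

For an infinite well E_n = n²h²/(8m_nL²), so E_1 = h²/(8m_nL²) = (6.63×10^-34)²/(8·1.67×10^-27·(2.95×10^-14 m)²) = 3.781×10^-14 J.
Then E_2 = 2²·E_1 = 4·3.781×10^-14 J = 1.51×10^-13 J.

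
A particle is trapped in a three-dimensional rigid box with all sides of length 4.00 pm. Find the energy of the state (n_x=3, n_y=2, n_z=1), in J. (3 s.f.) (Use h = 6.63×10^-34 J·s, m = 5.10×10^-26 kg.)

E = 9.43×10^-19 J

For a 3D rectangular well E = (h²/8m)·Σ n_i²/L_i² = (6.63×10^-34)²/(8·5.10×10^-26) · [3²/(4.00 pm)² + 2²/(4.00 pm)² + 1²/(4.00 pm)²].
Evaluating gives E = 9.43×10^-19 J.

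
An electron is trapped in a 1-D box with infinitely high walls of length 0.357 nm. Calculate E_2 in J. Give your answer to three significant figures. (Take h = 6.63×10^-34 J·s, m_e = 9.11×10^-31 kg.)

For an infinite well E_n = n²h²/(8m_eL²), so E_1 = h²/(8m_eL²) = (6.63×10^-34)²/(8·9.11×10^-31·(3.57×10^-10 m)²) = 4.732×10^-19 J.
Then E_2 = 2²·E_1 = 4·4.732×10^-19 J = 1.89×10^-18 J.

E_2 = 1.89×10^-18 J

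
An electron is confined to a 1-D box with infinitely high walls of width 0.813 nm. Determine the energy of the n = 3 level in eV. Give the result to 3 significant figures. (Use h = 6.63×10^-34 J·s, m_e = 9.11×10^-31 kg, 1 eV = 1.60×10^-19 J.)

For an infinite well E_n = n²h²/(8m_eL²), so E_1 = h²/(8m_eL²) = (6.63×10^-34)²/(8·9.11×10^-31·(8.13×10^-10 m)²) = 9.125×10^-20 J.
Then E_3 = 3²·E_1 = 9·9.125×10^-20 J = 8.212×10^-19 J.
Converting, E_3 = 8.212×10^-19 J / (1.60×10^-19 J/eV) = 5.13 eV.

E_3 = 5.13 eV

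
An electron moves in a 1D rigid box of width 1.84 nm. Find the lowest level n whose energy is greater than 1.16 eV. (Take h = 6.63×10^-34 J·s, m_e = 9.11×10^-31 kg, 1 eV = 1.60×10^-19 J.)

E_1 = h²/(8m_eL²) = 1.781×10^-20 J = 0.1113 eV.
Need n² > 1.16/0.1113 = 10.42, i.e. n > 3.228.
The smallest integer satisfying this is n = 4.

n = 4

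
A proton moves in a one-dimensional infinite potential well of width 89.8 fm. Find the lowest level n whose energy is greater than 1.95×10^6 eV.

n = 9

E_1 = h²/(8m_pL²) = 4.068×10^-15 J = 2.539×10^4 eV.
Need n² > 1.95×10^6/2.539×10^4 = 76.80, i.e. n > 8.764.
The smallest integer satisfying this is n = 9.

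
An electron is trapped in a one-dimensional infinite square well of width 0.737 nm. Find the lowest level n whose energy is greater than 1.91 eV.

E_1 = h²/(8m_eL²) = 1.109×10^-19 J = 0.6923 eV.
Need n² > 1.91/0.6923 = 2.759, i.e. n > 1.661.
The smallest integer satisfying this is n = 2.

n = 2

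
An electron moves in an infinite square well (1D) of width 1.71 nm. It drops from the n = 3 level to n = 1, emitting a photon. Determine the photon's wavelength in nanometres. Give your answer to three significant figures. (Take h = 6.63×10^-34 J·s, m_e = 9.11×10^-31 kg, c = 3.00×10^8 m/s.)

E_1 = h²/(8m_eL²) = 2.063×10^-20 J, so ΔE = (3² − 1²)E_1 = 1.650×10^-19 J.
λ = hc/ΔE = (6.63×10^-34·3.00×10^8)/1.650×10^-19 = 1.21×10^-6 m = 1.21×10^3 nm.

λ = 1.21×10^3 nm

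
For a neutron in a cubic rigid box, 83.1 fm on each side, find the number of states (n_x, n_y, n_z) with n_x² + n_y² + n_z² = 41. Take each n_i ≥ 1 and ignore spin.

The level has n_x² + n_y² + n_z² = 41. The ordered positive-integer solutions are (1, 2, 6), (1, 6, 2), (2, 1, 6), (2, 6, 1), (3, 4, 4), (4, 3, 4), (4, 4, 3), (6, 1, 2), (6, 2, 1).
That gives 9 states.

degeneracy = 9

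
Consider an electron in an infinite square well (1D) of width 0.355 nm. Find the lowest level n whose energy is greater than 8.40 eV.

E_1 = h²/(8m_eL²) = 4.781×10^-19 J = 2.984 eV.
Need n² > 8.40/2.984 = 2.815, i.e. n > 1.678.
The smallest integer satisfying this is n = 2.

n = 2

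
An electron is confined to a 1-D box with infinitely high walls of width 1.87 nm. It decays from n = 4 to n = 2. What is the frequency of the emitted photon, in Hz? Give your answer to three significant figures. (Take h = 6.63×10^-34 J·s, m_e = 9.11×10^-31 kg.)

f = 3.12×10^14 Hz

E_1 = h²/(8m_eL²) = 1.725×10^-20 J and ΔE = (4² − 2²)E_1 = 2.070×10^-19 J.
f = ΔE/h = 2.070×10^-19/6.63×10^-34 = 3.12×10^14 Hz.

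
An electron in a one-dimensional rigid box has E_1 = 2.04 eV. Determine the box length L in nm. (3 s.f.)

From E_n = n²h²/(8m_eL²), L = n·h/√(8m_eE_n).
E_1 = 2.04 eV = 3.268×10^-19 J, so L = 1·6.626×10^-34/√(8·9.109×10^-31·3.268×10^-19) = 4.29×10^-10 m = 0.429 nm.

L = 0.429 nm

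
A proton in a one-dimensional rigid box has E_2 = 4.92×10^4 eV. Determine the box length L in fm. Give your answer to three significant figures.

From E_n = n²h²/(8m_pL²), L = n·h/√(8m_pE_n).
E_2 = 4.92×10^4 eV = 7.882×10^-15 J, so L = 2·6.626×10^-34/√(8·1.673×10^-27·7.882×10^-15) = 1.29×10^-13 m = 129 fm.

L = 129 fm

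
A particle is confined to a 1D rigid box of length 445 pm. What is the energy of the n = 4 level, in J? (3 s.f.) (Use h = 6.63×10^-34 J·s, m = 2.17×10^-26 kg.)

For an infinite well E_n = n²h²/(8mL²), so E_1 = h²/(8mL²) = (6.63×10^-34)²/(8·2.17×10^-26·(4.45×10^-10 m)²) = 1.279×10^-23 J.
Then E_4 = 4²·E_1 = 16·1.279×10^-23 J = 2.05×10^-22 J.

E_4 = 2.05×10^-22 J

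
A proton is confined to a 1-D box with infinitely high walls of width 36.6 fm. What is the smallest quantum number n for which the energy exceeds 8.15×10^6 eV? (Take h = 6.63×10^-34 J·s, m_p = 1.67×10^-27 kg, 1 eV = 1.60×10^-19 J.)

n = 8

E_1 = h²/(8m_pL²) = 2.456×10^-14 J = 1.535×10^5 eV.
Need n² > 8.15×10^6/1.535×10^5 = 53.09, i.e. n > 7.286.
The smallest integer satisfying this is n = 8.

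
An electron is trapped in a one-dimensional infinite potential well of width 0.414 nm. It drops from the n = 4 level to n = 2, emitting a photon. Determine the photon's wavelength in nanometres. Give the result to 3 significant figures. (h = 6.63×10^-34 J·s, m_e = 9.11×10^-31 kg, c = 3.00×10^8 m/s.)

E_1 = h²/(8m_eL²) = 3.519×10^-19 J, so ΔE = (4² − 2²)E_1 = 4.223×10^-18 J.
λ = hc/ΔE = (6.63×10^-34·3.00×10^8)/4.223×10^-18 = 4.71×10^-8 m = 47.1 nm.

λ = 47.1 nm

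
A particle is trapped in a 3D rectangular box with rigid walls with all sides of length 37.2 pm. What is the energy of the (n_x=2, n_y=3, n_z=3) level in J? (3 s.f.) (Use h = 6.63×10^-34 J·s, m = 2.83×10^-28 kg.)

E = 3.09×10^-18 J

For a 3D rectangular well E = (h²/8m)·Σ n_i²/L_i² = (6.63×10^-34)²/(8·2.83×10^-28) · [2²/(37.2 pm)² + 3²/(37.2 pm)² + 3²/(37.2 pm)²].
Evaluating gives E = 3.09×10^-18 J.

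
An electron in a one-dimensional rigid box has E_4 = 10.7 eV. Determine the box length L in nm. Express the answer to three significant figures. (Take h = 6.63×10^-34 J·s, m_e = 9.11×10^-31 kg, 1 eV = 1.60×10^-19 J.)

L = 0.751 nm

From E_n = n²h²/(8m_eL²), L = n·h/√(8m_eE_n).
E_4 = 10.7 eV = 1.712×10^-18 J, so L = 4·6.63×10^-34/√(8·9.11×10^-31·1.712×10^-18) = 7.51×10^-10 m = 0.751 nm.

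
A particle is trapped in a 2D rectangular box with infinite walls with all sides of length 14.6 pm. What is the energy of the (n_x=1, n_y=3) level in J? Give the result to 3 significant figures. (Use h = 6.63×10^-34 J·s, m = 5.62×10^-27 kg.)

E = 4.59×10^-19 J

For a 2D rectangular well E = (h²/8m)·Σ n_i²/L_i² = (6.63×10^-34)²/(8·5.62×10^-27) · [1²/(14.6 pm)² + 3²/(14.6 pm)²].
Evaluating gives E = 4.59×10^-19 J.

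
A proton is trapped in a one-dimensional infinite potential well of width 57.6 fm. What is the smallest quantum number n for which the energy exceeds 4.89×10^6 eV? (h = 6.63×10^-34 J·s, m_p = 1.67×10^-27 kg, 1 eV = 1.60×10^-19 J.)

E_1 = h²/(8m_pL²) = 9.917×10^-15 J = 6.198×10^4 eV.
Need n² > 4.89×10^6/6.198×10^4 = 78.90, i.e. n > 8.883.
The smallest integer satisfying this is n = 9.

n = 9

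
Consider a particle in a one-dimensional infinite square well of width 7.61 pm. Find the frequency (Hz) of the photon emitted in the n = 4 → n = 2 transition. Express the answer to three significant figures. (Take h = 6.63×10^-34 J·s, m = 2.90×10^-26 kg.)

f = 5.92×10^14 Hz

E_1 = h²/(8mL²) = 3.272×10^-20 J and ΔE = (4² − 2²)E_1 = 3.926×10^-19 J.
f = ΔE/h = 3.926×10^-19/6.63×10^-34 = 5.92×10^14 Hz.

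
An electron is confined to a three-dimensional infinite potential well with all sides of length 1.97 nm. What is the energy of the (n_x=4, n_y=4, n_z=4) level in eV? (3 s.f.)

For a 3D rectangular well E = (h²/8m_e)·Σ n_i²/L_i² = (6.626×10^-34)²/(8·9.109×10^-31) · [4²/(1.97 nm)² + 4²/(1.97 nm)² + 4²/(1.97 nm)²].
Evaluating gives E = 7.452×10^-19 J = 4.65 eV.

E = 4.65 eV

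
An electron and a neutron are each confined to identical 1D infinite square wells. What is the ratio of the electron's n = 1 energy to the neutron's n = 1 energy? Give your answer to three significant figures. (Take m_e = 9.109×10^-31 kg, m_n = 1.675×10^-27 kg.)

1.84×10^3

E_n ∝ 1/m at fixed n and L, so the ratio is m_n/m_e = 1.675×10^-27/9.109×10^-31 = 1.84×10^3.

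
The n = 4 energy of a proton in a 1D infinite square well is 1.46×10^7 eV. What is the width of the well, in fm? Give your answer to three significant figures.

From E_n = n²h²/(8m_pL²), L = n·h/√(8m_pE_n).
E_4 = 1.46×10^7 eV = 2.339×10^-12 J, so L = 4·6.626×10^-34/√(8·1.673×10^-27·2.339×10^-12) = 1.50×10^-14 m = 15.0 fm.

L = 15.0 fm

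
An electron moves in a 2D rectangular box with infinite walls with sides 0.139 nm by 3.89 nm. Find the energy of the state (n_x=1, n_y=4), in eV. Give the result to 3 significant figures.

E = 19.9 eV

For a 2D rectangular well E = (h²/8m_e)·Σ n_i²/L_i² = (6.626×10^-34)²/(8·9.109×10^-31) · [1²/(0.139 nm)² + 4²/(3.89 nm)²].
Evaluating gives E = 3.182×10^-18 J = 19.9 eV.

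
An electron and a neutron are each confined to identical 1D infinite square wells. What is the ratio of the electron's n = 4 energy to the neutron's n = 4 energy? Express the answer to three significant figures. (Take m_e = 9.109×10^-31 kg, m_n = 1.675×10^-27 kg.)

1.84×10^3

E_n ∝ 1/m at fixed n and L, so the ratio is m_n/m_e = 1.675×10^-27/9.109×10^-31 = 1.84×10^3.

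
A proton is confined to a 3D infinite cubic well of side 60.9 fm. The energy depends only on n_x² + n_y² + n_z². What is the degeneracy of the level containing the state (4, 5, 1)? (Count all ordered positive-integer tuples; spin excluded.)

degeneracy = 6

The level has n_x² + n_y² + n_z² = 42. The ordered positive-integer solutions are (1, 4, 5), (1, 5, 4), (4, 1, 5), (4, 5, 1), (5, 1, 4), (5, 4, 1).
That gives 6 states.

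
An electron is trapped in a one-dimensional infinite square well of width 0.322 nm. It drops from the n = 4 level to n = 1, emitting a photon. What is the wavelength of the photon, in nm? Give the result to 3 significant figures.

E_1 = h²/(8m_eL²) = 5.811×10^-19 J, so ΔE = (4² − 1²)E_1 = 8.716×10^-18 J.
λ = hc/ΔE = (6.626×10^-34·2.998×10^8)/8.716×10^-18 = 2.28×10^-8 m = 22.8 nm.

λ = 22.8 nm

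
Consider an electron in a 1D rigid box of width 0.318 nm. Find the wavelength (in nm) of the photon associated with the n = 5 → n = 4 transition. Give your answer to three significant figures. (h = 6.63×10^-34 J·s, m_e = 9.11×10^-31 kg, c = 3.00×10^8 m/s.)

λ = 37.1 nm

E_1 = h²/(8m_eL²) = 5.964×10^-19 J, so ΔE = (5² − 4²)E_1 = 5.368×10^-18 J.
λ = hc/ΔE = (6.63×10^-34·3.00×10^8)/5.368×10^-18 = 3.71×10^-8 m = 37.1 nm.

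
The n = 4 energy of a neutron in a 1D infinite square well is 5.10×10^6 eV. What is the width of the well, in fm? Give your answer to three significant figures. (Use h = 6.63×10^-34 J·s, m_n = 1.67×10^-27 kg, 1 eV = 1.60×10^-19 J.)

L = 25.4 fm

From E_n = n²h²/(8m_nL²), L = n·h/√(8m_nE_n).
E_4 = 5.10×10^6 eV = 8.160×10^-13 J, so L = 4·6.63×10^-34/√(8·1.67×10^-27·8.160×10^-13) = 2.54×10^-14 m = 25.4 fm.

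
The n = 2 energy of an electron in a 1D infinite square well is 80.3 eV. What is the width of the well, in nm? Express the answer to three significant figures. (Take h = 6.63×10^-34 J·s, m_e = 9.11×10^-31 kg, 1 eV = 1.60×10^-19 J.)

From E_n = n²h²/(8m_eL²), L = n·h/√(8m_eE_n).
E_2 = 80.3 eV = 1.285×10^-17 J, so L = 2·6.63×10^-34/√(8·9.11×10^-31·1.285×10^-17) = 1.37×10^-10 m = 0.137 nm.

L = 0.137 nm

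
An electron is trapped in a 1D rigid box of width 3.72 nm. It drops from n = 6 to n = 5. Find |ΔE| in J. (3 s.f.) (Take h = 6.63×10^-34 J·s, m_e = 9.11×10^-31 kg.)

|ΔE| = 4.79×10^-20 J

E_1 = h²/(8m_eL²) = 4.358×10^-21 J.
|ΔE| = |6² − 5²|·E_1 = 11·4.358×10^-21 J = 4.79×10^-20 J.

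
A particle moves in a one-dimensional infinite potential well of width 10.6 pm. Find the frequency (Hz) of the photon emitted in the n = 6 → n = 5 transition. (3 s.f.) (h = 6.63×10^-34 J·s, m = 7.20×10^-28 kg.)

E_1 = h²/(8mL²) = 6.792×10^-19 J and ΔE = (6² − 5²)E_1 = 7.471×10^-18 J.
f = ΔE/h = 7.471×10^-18/6.63×10^-34 = 1.13×10^16 Hz.

f = 1.13×10^16 Hz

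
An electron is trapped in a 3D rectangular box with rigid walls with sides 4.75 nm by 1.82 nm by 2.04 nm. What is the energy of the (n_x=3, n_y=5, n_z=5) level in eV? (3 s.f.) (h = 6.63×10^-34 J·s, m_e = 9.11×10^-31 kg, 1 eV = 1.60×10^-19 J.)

E = 5.26 eV

For a 3D rectangular well E = (h²/8m_e)·Σ n_i²/L_i² = (6.63×10^-34)²/(8·9.11×10^-31) · [3²/(4.75 nm)² + 5²/(1.82 nm)² + 5²/(2.04 nm)²].
Evaluating gives E = 8.416×10^-19 J = 5.26 eV.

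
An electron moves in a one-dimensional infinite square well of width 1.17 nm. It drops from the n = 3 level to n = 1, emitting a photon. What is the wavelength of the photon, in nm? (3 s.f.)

E_1 = h²/(8m_eL²) = 4.401×10^-20 J, so ΔE = (3² − 1²)E_1 = 3.521×10^-19 J.
λ = hc/ΔE = (6.626×10^-34·2.998×10^8)/3.521×10^-19 = 5.64×10^-7 m = 564 nm.

λ = 564 nm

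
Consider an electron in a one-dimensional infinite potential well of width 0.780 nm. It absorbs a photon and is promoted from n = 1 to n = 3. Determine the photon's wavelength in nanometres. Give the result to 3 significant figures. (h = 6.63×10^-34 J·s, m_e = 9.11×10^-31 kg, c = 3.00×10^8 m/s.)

λ = 251 nm

E_1 = h²/(8m_eL²) = 9.914×10^-20 J, so ΔE = (3² − 1²)E_1 = 7.931×10^-19 J.
λ = hc/ΔE = (6.63×10^-34·3.00×10^8)/7.931×10^-19 = 2.51×10^-7 m = 251 nm.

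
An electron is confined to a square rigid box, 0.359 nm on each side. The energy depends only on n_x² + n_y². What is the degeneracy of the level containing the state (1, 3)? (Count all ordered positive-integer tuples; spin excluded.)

The level has n_x² + n_y² = 10. The ordered positive-integer solutions are (1, 3), (3, 1).
That gives 2 states.

degeneracy = 2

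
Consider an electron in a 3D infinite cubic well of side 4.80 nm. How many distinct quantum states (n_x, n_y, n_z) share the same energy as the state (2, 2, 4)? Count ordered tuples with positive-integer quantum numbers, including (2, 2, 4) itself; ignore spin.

The level has n_x² + n_y² + n_z² = 24. The ordered positive-integer solutions are (2, 2, 4), (2, 4, 2), (4, 2, 2).
That gives 3 states.

degeneracy = 3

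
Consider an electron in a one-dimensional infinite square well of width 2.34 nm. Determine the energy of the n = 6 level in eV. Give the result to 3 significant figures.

E_6 = 2.47 eV

For an infinite well E_n = n²h²/(8m_eL²), so E_1 = h²/(8m_eL²) = (6.626×10^-34)²/(8·9.109×10^-31·(2.34×10^-9 m)²) = 1.100×10^-20 J.
Then E_6 = 6²·E_1 = 36·1.100×10^-20 J = 3.960×10^-19 J.
Converting, E_6 = 3.960×10^-19 J / (1.602×10^-19 J/eV) = 2.47 eV.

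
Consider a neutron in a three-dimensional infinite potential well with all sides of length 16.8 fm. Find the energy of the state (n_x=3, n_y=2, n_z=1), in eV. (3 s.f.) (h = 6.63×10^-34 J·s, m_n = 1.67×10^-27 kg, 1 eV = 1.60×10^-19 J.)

E = 1.02×10^7 eV

For a 3D rectangular well E = (h²/8m_n)·Σ n_i²/L_i² = (6.63×10^-34)²/(8·1.67×10^-27) · [3²/(16.8 fm)² + 2²/(16.8 fm)² + 1²/(16.8 fm)²].
Evaluating gives E = 1.632×10^-12 J = 1.02×10^7 eV.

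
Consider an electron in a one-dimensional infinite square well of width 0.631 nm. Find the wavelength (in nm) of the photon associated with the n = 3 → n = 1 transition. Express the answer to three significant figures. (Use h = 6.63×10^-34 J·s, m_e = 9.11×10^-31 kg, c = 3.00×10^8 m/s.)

λ = 164 nm

E_1 = h²/(8m_eL²) = 1.515×10^-19 J, so ΔE = (3² − 1²)E_1 = 1.212×10^-18 J.
λ = hc/ΔE = (6.63×10^-34·3.00×10^8)/1.212×10^-18 = 1.64×10^-7 m = 164 nm.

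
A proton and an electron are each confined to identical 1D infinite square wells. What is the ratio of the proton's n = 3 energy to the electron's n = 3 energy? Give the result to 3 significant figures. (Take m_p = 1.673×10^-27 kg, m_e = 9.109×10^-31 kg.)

E_n ∝ 1/m at fixed n and L, so the ratio is m_e/m_p = 9.109×10^-31/1.673×10^-27 = 5.44×10^-4.

5.44×10^-4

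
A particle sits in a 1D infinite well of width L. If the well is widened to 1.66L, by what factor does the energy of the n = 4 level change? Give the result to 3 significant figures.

E_n ∝ 1/L², so the energy scales by 1/1.66² = 0.363.

0.363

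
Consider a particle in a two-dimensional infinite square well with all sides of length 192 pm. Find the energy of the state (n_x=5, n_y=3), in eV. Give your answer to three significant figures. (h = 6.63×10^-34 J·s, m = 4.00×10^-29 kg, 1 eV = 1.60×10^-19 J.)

E = 7.92 eV

For a 2D rectangular well E = (h²/8m)·Σ n_i²/L_i² = (6.63×10^-34)²/(8·4.00×10^-29) · [5²/(192 pm)² + 3²/(192 pm)²].
Evaluating gives E = 1.267×10^-18 J = 7.92 eV.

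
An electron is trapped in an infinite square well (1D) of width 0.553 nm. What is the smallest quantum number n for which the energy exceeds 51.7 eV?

n = 7

E_1 = h²/(8m_eL²) = 1.970×10^-19 J = 1.230 eV.
Need n² > 51.7/1.230 = 42.03, i.e. n > 6.483.
The smallest integer satisfying this is n = 7.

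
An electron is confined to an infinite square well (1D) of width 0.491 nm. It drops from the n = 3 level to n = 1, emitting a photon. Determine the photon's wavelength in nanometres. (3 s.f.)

E_1 = h²/(8m_eL²) = 2.499×10^-19 J, so ΔE = (3² − 1²)E_1 = 1.999×10^-18 J.
λ = hc/ΔE = (6.626×10^-34·2.998×10^8)/1.999×10^-18 = 9.94×10^-8 m = 99.4 nm.

λ = 99.4 nm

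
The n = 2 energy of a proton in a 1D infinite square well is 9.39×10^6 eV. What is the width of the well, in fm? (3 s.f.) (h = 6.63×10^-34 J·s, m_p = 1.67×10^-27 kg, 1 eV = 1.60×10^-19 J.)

L = 9.36 fm

From E_n = n²h²/(8m_pL²), L = n·h/√(8m_pE_n).
E_2 = 9.39×10^6 eV = 1.502×10^-12 J, so L = 2·6.63×10^-34/√(8·1.67×10^-27·1.502×10^-12) = 9.36×10^-15 m = 9.36 fm.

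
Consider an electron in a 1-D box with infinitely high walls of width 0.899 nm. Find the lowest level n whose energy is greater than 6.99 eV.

n = 4

E_1 = h²/(8m_eL²) = 7.455×10^-20 J = 0.4654 eV.
Need n² > 6.99/0.4654 = 15.02, i.e. n > 3.876.
The smallest integer satisfying this is n = 4.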